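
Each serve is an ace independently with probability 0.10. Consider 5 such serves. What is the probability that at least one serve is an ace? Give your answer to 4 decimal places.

P(at least one) = 1 − P(none) = 1 − (1 − 0.10)^5
= 1 − 0.590490 = 0.409510

0.4095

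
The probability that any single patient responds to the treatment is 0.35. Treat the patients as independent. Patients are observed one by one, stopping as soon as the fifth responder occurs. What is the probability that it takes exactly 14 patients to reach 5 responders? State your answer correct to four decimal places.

Y = trial on which the fifth success occurs; negative binomial, r=5, p=0.35.
P(Y=14) = C(13,4) · p^5 · (1−p)^9
= 715 · 0.0052522 · 0.020712 = 0.077780

0.0778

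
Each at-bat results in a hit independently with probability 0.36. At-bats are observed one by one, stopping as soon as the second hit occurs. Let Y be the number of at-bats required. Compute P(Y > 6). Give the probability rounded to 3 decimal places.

0.301

Needing more than 6 at-bats ⇔ fewer than 2 successes in the first 6. With X ~ Binomial(6, 0.36), P(Y > 6) = P(X ≤ 1).
  k=0: C(6,0)·0.36^0·0.64^6 = 0.06872
  k=1: C(6,1)·0.36^1·0.64^5 = 0.23193
P(X ≤ 1) = 0.30065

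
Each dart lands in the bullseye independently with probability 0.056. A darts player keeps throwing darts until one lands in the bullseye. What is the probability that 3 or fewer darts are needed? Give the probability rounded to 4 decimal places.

Y = number of darts to the first success; geometric, p = 0.056.
P(Y ≤ 3) = 1 − (1−p)^3 = 1 − 0.841232 = 0.158768

0.1588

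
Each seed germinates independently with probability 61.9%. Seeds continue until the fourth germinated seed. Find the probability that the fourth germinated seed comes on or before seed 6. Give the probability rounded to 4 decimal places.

0.5837

Finishing within 6 seeds ⇔ at least 4 successes in the first 6. With X ~ Binomial(6, 0.619), P(Y ≤ 6) = 1 − P(X ≤ 3).
  k=0: C(6,0)·0.619^0·0.381^6 = 0.003059
  k=1: C(6,1)·0.619^1·0.381^5 = 0.029817
  k=2: C(6,2)·0.619^2·0.381^4 = 0.121108
  k=3: C(6,3)·0.619^3·0.381^3 = 0.262347
1 − 0.416331 = 0.583669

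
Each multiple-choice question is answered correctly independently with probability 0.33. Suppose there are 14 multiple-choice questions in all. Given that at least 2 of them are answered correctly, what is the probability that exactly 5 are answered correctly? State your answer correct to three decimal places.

0.220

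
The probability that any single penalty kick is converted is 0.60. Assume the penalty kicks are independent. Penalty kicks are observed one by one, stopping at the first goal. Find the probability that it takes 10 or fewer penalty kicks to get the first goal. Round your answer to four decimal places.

0.9999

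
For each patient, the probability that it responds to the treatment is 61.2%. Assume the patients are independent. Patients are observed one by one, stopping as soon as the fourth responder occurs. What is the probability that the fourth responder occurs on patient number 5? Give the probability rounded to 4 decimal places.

Y = trial on which the fourth success occurs; negative binomial, r=4, p=0.612.
P(Y=5) = C(4,3) · p^4 · (1−p)^1
= 4 · 0.14028 · 0.388 = 0.217720

0.2177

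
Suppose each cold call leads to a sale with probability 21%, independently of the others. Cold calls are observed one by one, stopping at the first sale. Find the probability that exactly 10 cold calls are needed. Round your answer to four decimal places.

Geometric (trials to first success), p = 0.21.
P(Y = 10) = (1−p)^9 · p = 0.11985 · 0.21 = 0.025169

0.0252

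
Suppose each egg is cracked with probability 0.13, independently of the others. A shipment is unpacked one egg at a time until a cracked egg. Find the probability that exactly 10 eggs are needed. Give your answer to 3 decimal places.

Geometric (trials to first success), p = 0.13.
P(Y = 10) = (1−p)^9 · p = 0.28554 · 0.13 = 0.03712

0.037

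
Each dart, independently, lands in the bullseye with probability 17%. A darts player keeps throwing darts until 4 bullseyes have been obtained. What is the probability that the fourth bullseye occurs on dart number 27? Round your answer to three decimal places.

0.030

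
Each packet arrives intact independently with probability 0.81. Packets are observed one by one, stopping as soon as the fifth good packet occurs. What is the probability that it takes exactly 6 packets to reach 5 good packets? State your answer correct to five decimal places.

Y = trial on which the fifth success occurs; negative binomial, r=5, p=0.81.
P(Y=6) = C(5,4) · p^5 · (1−p)^1
= 5 · 0.34868 · 0.19 = 0.3312445

0.33124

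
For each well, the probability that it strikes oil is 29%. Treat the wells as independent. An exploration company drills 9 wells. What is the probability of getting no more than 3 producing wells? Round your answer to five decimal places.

0.75219

X ~ Binomial(9, 0.29); P(X ≤ 3) = Σ C(9,k) p^k (1−p)^(9−k) over k:
  k=0: C(9,0)·0.29^0·0.71^9 = 0.0458485
  k=1: C(9,1)·0.29^1·0.71^8 = 0.1685417
  k=2: C(9,2)·0.29^2·0.71^7 = 0.2753639
  k=3: C(9,3)·0.29^3·0.71^6 = 0.2624360
Total = 0.7521900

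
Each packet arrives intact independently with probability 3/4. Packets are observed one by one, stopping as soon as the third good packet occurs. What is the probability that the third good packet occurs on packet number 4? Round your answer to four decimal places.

0.3164

Y = trial on which the third success occurs; negative binomial, r=3, p=0.75.
P(Y=4) = C(3,2) · p^3 · (1−p)^1
= 3 · 0.42188 · 0.25 = 0.316406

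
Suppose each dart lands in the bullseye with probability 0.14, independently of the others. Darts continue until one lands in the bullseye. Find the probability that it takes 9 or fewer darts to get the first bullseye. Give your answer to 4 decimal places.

Y = number of darts to the first success; geometric, p = 0.14.
P(Y ≤ 9) = 1 − (1−p)^9 = 1 − 0.257327 = 0.742673

0.7427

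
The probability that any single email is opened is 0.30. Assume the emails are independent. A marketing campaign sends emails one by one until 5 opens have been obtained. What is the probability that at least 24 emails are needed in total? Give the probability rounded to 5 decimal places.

0.13560

Needing more than 23 emails ⇔ fewer than 5 successes in the first 23. With X ~ Binomial(23, 0.30), P(Y > 23) = P(X ≤ 4).
  k=0: C(23,0)·0.30^0·0.70^23 = 0.0002737
  k=1: C(23,1)·0.30^1·0.70^22 = 0.0026978
  k=2: C(23,2)·0.30^2·0.70^21 = 0.0127181
  k=3: C(23,3)·0.30^3·0.70^20 = 0.0381543
  k=4: C(23,4)·0.30^4·0.70^19 = 0.0817591
P(X ≤ 4) = 0.1356030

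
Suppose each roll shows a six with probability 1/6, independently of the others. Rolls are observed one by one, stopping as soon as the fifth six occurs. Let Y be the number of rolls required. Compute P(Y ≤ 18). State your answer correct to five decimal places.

0.16825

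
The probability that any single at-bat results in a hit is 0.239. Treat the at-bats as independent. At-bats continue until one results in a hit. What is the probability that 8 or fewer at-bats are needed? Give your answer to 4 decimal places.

Y = number of at-bats to the first success; geometric, p = 0.239.
P(Y ≤ 8) = 1 − (1−p)^8 = 1 − 0.112481 = 0.887519

0.8875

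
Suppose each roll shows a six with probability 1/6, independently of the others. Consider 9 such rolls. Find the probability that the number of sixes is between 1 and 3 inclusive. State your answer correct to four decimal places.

0.7582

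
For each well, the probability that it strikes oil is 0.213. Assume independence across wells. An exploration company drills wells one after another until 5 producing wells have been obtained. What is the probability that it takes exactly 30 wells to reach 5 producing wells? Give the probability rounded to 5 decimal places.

0.02612

Y = trial on which the fifth success occurs; negative binomial, r=5, p=0.213.
P(Y=30) = C(29,4) · p^5 · (1−p)^25
= 23751 · 0.00043843 · 0.0025082 = 0.0261185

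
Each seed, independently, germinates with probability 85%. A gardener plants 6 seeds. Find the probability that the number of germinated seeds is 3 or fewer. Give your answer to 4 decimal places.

X ~ Binomial(6, 0.85); P(X ≤ 3) = Σ C(6,k) p^k (1−p)^(6−k) over k:
  k=0: C(6,0)·0.85^0·0.15^6 = 0.000011
  k=1: C(6,1)·0.85^1·0.15^5 = 0.000387
  k=2: C(6,2)·0.85^2·0.15^4 = 0.005486
  k=3: C(6,3)·0.85^3·0.15^3 = 0.041453
Total = 0.047339

0.0473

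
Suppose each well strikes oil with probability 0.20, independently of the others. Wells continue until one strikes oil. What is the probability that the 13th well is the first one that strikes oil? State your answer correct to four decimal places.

0.0137

Geometric (trials to first success), p = 0.20.
P(Y = 13) = (1−p)^12 · p = 0.068719 · 0.20 = 0.013744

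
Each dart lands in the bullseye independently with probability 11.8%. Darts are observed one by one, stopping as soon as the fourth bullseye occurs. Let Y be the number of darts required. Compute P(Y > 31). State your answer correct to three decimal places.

0.494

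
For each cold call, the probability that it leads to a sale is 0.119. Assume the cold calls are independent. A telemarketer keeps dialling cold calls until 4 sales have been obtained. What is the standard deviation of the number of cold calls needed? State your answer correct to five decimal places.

15.77506

Y = total cold calls until the fourth success; negative binomial with r=4, p=0.119.
SD(Y) = √[r(1−p)/p²] = √(248.8524822) = 15.7750589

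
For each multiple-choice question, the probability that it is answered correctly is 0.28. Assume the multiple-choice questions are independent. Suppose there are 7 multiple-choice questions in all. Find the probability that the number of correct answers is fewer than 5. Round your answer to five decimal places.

X ~ Binomial(7, 0.28); P(X ≤ 4) = Σ C(7,k) p^k (1−p)^(7−k) over k:
  k=0: C(7,0)·0.28^0·0.72^7 = 0.1003061
  k=1: C(7,1)·0.28^1·0.72^6 = 0.2730556
  k=2: C(7,2)·0.28^2·0.72^5 = 0.3185648
  k=3: C(7,3)·0.28^3·0.72^4 = 0.2064772
  k=4: C(7,4)·0.28^4·0.72^3 = 0.0802967
Total = 0.9787004

0.97870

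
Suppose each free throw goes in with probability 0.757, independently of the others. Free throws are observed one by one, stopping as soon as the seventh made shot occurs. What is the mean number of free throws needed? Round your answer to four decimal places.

Y = total free throws until the seventh success; negative binomial with r=7, p=0.757.
E[Y] = r / p = 7 / 0.757 = 9.247028

9.2470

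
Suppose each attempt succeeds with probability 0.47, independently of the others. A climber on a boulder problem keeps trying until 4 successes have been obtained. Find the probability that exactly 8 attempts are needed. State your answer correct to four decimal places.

0.1348

Y = trial on which the fourth success occurs; negative binomial, r=4, p=0.47.
P(Y=8) = C(7,3) · p^4 · (1−p)^4
= 35 · 0.048797 · 0.078905 = 0.134761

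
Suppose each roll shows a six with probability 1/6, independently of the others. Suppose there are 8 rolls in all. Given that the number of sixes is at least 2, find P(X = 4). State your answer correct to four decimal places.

0.0659

X ~ Binomial(8, 0.166667). Want P(X=4 | X≥2) = P(X=4) / P(X≥2).
P(X=4) = C(8,4)·0.166667^4·0.833333^4 = 0.026048
P(X≥2) = 1 − 0.232568 − 0.372109 = 0.395323
Ratio = 0.026048 / 0.395323 = 0.065889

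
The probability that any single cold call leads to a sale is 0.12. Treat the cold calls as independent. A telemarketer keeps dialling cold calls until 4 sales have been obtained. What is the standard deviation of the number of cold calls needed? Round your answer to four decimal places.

15.6347

Y = total cold calls until the fourth success; negative binomial with r=4, p=0.12.
SD(Y) = √[r(1−p)/p²] = √(244.444444) = 15.634719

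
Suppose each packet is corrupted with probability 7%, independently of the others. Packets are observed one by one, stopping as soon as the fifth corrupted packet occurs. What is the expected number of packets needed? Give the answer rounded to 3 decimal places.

71.429

Y = total packets until the fifth success; negative binomial with r=5, p=0.07.
E[Y] = r / p = 5 / 0.07 = 71.42857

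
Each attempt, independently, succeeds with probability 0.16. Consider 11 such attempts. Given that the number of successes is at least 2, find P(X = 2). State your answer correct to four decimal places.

0.5377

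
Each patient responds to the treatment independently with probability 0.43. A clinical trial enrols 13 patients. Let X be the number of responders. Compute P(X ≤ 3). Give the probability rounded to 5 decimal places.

X ~ Binomial(13, 0.43); P(X ≤ 3) = Σ C(13,k) p^k (1−p)^(13−k) over k:
  k=0: C(13,0)·0.43^0·0.57^13 = 0.0006705
  k=1: C(13,1)·0.43^1·0.57^12 = 0.0065752
  k=2: C(13,2)·0.43^2·0.57^11 = 0.0297615
  k=3: C(13,3)·0.43^3·0.57^10 = 0.0823228
Total = 0.1193300

0.11933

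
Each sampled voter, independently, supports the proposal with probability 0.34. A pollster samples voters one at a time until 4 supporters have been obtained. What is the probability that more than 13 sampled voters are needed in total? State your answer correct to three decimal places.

Needing more than 13 sampled voters ⇔ fewer than 4 successes in the first 13. With X ~ Binomial(13, 0.34), P(Y > 13) = P(X ≤ 3).
  k=0: C(13,0)·0.34^0·0.66^13 = 0.00451
  k=1: C(13,1)·0.34^1·0.66^12 = 0.03020
  k=2: C(13,2)·0.34^2·0.66^11 = 0.09333
  k=3: C(13,3)·0.34^3·0.66^10 = 0.17630
P(X ≤ 3) = 0.30433

0.304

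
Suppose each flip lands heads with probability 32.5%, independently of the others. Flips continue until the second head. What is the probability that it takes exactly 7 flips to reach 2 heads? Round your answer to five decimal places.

0.08880

Y = trial on which the second success occurs; negative binomial, r=2, p=0.325.
P(Y=7) = C(6,1) · p^2 · (1−p)^5
= 6 · 0.10562 · 0.14013 = 0.0888049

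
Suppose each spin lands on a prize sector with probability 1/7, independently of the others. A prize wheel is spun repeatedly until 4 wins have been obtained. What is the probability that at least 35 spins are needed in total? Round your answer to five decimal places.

0.26447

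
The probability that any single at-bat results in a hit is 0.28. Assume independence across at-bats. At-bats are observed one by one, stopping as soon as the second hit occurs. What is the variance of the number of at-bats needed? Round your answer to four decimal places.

18.3673

Y = total at-bats until the second success; negative binomial with r=2, p=0.28.
Var(Y) = r(1−p)/p² = 2·0.72 / 0.28² = 18.367347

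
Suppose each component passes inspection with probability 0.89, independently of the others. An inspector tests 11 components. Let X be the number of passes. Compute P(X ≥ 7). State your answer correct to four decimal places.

0.9958

X ~ Binomial(11, 0.89); P(X ≥ 7) = Σ C(11,k) p^k (1−p)^(11−k) over k:
  k=7: C(11,7)·0.89^7·0.11^4 = 0.021371
  k=8: C(11,8)·0.89^8·0.11^3 = 0.086453
  k=9: C(11,9)·0.89^9·0.11^2 = 0.233162
  k=10: C(11,10)·0.89^10·0.11^1 = 0.377299
  k=11: C(11,11)·0.89^11·0.11^0 = 0.277517
Total = 0.995802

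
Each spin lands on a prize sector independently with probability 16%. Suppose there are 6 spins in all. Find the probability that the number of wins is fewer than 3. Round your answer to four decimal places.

X ~ Binomial(6, 0.16); P(X ≤ 2) = Σ C(6,k) p^k (1−p)^(6−k) over k:
  k=0: C(6,0)·0.16^0·0.84^6 = 0.351298
  k=1: C(6,1)·0.16^1·0.84^5 = 0.401483
  k=2: C(6,2)·0.16^2·0.84^4 = 0.191183
Total = 0.943964

0.9440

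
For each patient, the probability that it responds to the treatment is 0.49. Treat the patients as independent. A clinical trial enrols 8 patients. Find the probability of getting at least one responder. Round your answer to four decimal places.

0.9954

P(at least one) = 1 − P(none) = 1 − (1 − 0.49)^8
= 1 − 0.004577 = 0.995423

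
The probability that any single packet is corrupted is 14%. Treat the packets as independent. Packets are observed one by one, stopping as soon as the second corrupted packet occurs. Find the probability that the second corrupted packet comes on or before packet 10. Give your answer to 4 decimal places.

0.4184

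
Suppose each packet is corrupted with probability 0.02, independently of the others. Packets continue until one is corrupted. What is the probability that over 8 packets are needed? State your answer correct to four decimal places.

0.8508

Y = number of packets to the first success; geometric, p = 0.02.
P(Y > 8) = P(first 8 all fail) = (1−p)^8 = 0.850763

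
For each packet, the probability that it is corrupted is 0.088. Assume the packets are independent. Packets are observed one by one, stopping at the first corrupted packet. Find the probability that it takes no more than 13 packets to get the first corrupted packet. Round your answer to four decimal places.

Y = number of packets to the first success; geometric, p = 0.088.
P(Y ≤ 13) = 1 − (1−p)^13 = 1 − 0.301949 = 0.698051

0.6981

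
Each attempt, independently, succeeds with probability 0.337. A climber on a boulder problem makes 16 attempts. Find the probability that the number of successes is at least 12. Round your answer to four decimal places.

X ~ Binomial(16, 0.337); P(X ≥ 12) = Σ C(16,k) p^k (1−p)^(16−k) over k:
  k=12: C(16,12)·0.337^12·0.663^4 = 0.000755
  k=13: C(16,13)·0.337^13·0.663^3 = 0.000118
  k=14: C(16,14)·0.337^14·0.663^2 = 0.000013
  k=15: C(16,15)·0.337^15·0.663^1 = 0.000001
  k=16: C(16,16)·0.337^16·0.663^0 = 0.000000
Total = 0.000886

0.0009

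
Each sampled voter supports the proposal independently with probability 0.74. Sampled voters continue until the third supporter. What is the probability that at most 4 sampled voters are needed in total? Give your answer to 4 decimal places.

0.7213

Finishing within 4 sampled voters ⇔ at least 3 successes in the first 4. With X ~ Binomial(4, 0.74), P(Y ≤ 4) = 1 − P(X ≤ 2).
  k=0: C(4,0)·0.74^0·0.26^4 = 0.004570
  k=1: C(4,1)·0.74^1·0.26^3 = 0.052025
  k=2: C(4,2)·0.74^2·0.26^2 = 0.222107
1 − 0.278701 = 0.721299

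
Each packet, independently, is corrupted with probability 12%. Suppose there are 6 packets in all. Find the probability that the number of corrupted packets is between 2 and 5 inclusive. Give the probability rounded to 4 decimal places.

0.1556

X ~ Binomial(6, 0.12); P(2 ≤ X ≤ 5) = Σ C(6,k) p^k (1−p)^(6−k) over k:
  k=2: C(6,2)·0.12^2·0.88^4 = 0.129534
  k=3: C(6,3)·0.12^3·0.88^3 = 0.023552
  k=4: C(6,4)·0.12^4·0.88^2 = 0.002409
  k=5: C(6,5)·0.12^5·0.88^1 = 0.000131
Total = 0.155626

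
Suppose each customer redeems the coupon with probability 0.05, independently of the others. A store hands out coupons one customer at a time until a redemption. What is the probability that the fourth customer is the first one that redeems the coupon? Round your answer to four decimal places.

Geometric (trials to first success), p = 0.05.
P(Y = 4) = (1−p)^3 · p = 0.85737 · 0.05 = 0.042869

0.0429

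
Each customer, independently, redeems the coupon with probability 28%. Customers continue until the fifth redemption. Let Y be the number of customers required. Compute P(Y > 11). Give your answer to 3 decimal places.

0.832

Needing more than 11 customers ⇔ fewer than 5 successes in the first 11. With X ~ Binomial(11, 0.28), P(Y > 11) = P(X ≤ 4).
  k=0: C(11,0)·0.28^0·0.72^11 = 0.02696
  k=1: C(11,1)·0.28^1·0.72^10 = 0.11531
  k=2: C(11,2)·0.28^2·0.72^9 = 0.22422
  k=3: C(11,3)·0.28^3·0.72^8 = 0.26159
  k=4: C(11,4)·0.28^4·0.72^7 = 0.20346
P(X ≤ 4) = 0.83153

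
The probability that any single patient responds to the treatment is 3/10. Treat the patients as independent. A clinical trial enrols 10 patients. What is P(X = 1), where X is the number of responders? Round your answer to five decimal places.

X ~ Binomial(n=10, p=0.30).
P(X=1) = C(10,1) · p^1 · (1−p)^9
= 10 · 0.3 · 0.040354 = 0.1210608

0.12106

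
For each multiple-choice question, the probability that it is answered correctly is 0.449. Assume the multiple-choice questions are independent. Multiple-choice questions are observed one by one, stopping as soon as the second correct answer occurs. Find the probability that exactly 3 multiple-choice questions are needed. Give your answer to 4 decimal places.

0.2222

Y = trial on which the second success occurs; negative binomial, r=2, p=0.449.
P(Y=3) = C(2,1) · p^2 · (1−p)^1
= 2 · 0.2016 · 0.551 = 0.222164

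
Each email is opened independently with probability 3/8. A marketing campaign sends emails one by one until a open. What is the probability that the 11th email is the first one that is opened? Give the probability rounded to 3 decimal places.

Geometric (trials to first success), p = 0.375.
P(Y = 11) = (1−p)^10 · p = 0.0090949 · 0.375 = 0.00341

0.003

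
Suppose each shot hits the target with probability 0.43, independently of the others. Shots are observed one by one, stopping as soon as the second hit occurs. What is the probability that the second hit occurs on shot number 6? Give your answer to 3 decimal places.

0.098

Y = trial on which the second success occurs; negative binomial, r=2, p=0.43.
P(Y=6) = C(5,1) · p^2 · (1−p)^4
= 5 · 0.1849 · 0.10556 = 0.09759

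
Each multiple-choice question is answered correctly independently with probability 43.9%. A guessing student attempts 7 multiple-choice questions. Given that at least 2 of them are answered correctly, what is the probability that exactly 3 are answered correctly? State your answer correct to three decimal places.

X ~ Binomial(7, 0.439). Want P(X=3 | X≥2) = P(X=3) / P(X≥2).
P(X=3) = C(7,3)·0.439^3·0.561^4 = 0.29330
P(X≥2) = 1 − 0.01749 − 0.09579 = 0.88672
Ratio = 0.29330 / 0.88672 = 0.33077

0.331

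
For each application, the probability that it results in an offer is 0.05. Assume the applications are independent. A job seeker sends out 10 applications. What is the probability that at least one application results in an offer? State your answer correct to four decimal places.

0.4013

P(at least one) = 1 − P(none) = 1 − (1 − 0.05)^10
= 1 − 0.598737 = 0.401263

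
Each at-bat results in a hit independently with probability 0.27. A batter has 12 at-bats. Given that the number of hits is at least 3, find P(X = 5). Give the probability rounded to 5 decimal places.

0.18775

X ~ Binomial(12, 0.27). Want P(X=5 | X≥3) = P(X=5) / P(X≥3).
P(X=5) = C(12,5)·0.27^5·0.73^7 = 0.1255463
P(X≥3) = 1 − 0.0229020 − 0.1016474 − 0.2067760 = 0.6686745
Ratio = 0.1255463 / 0.6686745 = 0.1877540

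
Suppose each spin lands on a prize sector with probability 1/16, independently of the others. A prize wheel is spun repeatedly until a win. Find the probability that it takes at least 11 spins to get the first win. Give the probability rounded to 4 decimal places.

Y = number of spins to the first success; geometric, p = 0.0625.
P(Y > 10) = P(first 10 all fail) = (1−p)^10 = 0.524460

0.5245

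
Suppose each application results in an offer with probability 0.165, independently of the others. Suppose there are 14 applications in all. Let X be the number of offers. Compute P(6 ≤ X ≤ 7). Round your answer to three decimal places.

0.018

X ~ Binomial(14, 0.165); P(6 ≤ X ≤ 7) = Σ C(14,k) p^k (1−p)^(14−k) over k:
  k=6: C(14,6)·0.165^6·0.835^8 = 0.01432
  k=7: C(14,7)·0.165^7·0.835^7 = 0.00323
Total = 0.01755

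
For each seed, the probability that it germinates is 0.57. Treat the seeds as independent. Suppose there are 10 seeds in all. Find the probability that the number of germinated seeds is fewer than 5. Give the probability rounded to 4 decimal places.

X ~ Binomial(10, 0.57); P(X ≤ 4) = Σ C(10,k) p^k (1−p)^(10−k) over k:
  k=0: C(10,0)·0.57^0·0.43^10 = 0.000216
  k=1: C(10,1)·0.57^1·0.43^9 = 0.002865
  k=2: C(10,2)·0.57^2·0.43^8 = 0.017089
  k=3: C(10,3)·0.57^3·0.43^7 = 0.060407
  k=4: C(10,4)·0.57^4·0.43^6 = 0.140129
Total = 0.220706

0.2207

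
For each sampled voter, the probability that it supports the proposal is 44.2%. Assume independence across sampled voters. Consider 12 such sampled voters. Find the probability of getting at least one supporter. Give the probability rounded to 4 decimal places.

0.9991

P(at least one) = 1 − P(none) = 1 − (1 − 0.442)^12
= 1 − 0.000911 = 0.999089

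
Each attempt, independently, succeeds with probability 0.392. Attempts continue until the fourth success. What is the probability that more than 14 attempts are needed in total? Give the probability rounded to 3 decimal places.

0.137

Needing more than 14 attempts ⇔ fewer than 4 successes in the first 14. With X ~ Binomial(14, 0.392), P(Y > 14) = P(X ≤ 3).
  k=0: C(14,0)·0.392^0·0.608^14 = 0.00094
  k=1: C(14,1)·0.392^1·0.608^13 = 0.00851
  k=2: C(14,2)·0.392^2·0.608^12 = 0.03568
  k=3: C(14,3)·0.392^3·0.608^11 = 0.09202
P(X ≤ 3) = 0.13716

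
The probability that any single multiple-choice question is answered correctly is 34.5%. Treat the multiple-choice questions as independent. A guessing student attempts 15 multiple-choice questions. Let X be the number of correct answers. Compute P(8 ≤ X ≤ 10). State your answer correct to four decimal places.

0.1028

X ~ Binomial(15, 0.345); P(8 ≤ X ≤ 10) = Σ C(15,k) p^k (1−p)^(15−k) over k:
  k=8: C(15,8)·0.345^8·0.655^7 = 0.066802
  k=9: C(15,9)·0.345^9·0.655^6 = 0.027367
  k=10: C(15,10)·0.345^10·0.655^5 = 0.008649
Total = 0.102818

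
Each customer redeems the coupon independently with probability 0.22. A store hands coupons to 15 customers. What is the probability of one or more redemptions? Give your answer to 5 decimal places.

0.97593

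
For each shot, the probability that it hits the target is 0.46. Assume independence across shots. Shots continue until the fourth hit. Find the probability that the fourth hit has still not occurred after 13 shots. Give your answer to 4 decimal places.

Needing more than 13 shots ⇔ fewer than 4 successes in the first 13. With X ~ Binomial(13, 0.46), P(Y > 13) = P(X ≤ 3).
  k=0: C(13,0)·0.46^0·0.54^13 = 0.000332
  k=1: C(13,1)·0.46^1·0.54^12 = 0.003676
  k=2: C(13,2)·0.46^2·0.54^11 = 0.018791
  k=3: C(13,3)·0.46^3·0.54^10 = 0.058692
P(X ≤ 3) = 0.081491

0.0815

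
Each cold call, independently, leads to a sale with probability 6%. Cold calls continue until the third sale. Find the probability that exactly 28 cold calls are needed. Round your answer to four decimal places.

0.0161

Y = trial on which the third success occurs; negative binomial, r=3, p=0.06.
P(Y=28) = C(27,2) · p^3 · (1−p)^25
= 351 · 0.000216 · 0.21291 = 0.016142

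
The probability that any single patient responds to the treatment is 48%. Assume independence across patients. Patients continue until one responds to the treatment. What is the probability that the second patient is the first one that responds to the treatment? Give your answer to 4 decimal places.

0.2496

Geometric (trials to first success), p = 0.48.
P(Y = 2) = (1−p)^1 · p = 0.52 · 0.48 = 0.249600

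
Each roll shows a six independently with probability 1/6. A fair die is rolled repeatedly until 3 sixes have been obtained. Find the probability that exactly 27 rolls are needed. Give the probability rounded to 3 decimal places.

Y = trial on which the third success occurs; negative binomial, r=3, p=0.166667.
P(Y=27) = C(26,2) · p^3 · (1−p)^24
= 325 · 0.0046296 · 0.012579 = 0.01893

0.019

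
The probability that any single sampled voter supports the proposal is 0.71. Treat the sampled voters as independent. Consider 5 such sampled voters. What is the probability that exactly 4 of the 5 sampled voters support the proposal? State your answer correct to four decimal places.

0.3685

X ~ Binomial(n=5, p=0.71).
P(X=4) = C(5,4) · p^4 · (1−p)^1
= 5 · 0.25412 · 0.29 = 0.368469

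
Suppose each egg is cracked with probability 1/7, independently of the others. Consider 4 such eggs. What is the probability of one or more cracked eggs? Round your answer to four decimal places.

P(at least one) = 1 − P(none) = 1 − (1 − 0.142857)^4
= 1 − 0.539775 = 0.460225

0.4602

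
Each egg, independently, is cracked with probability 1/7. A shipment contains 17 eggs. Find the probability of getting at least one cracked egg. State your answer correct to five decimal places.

0.92724

P(at least one) = 1 − P(none) = 1 − (1 − 0.142857)^17
= 1 − 0.0727620 = 0.9272380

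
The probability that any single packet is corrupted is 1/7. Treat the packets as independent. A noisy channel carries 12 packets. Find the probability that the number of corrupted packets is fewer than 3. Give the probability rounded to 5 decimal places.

0.76013

X ~ Binomial(12, 0.142857); P(X ≤ 2) = Σ C(12,k) p^k (1−p)^(12−k) over k:
  k=0: C(12,0)·0.142857^0·0.857143^12 = 0.1572673
  k=1: C(12,1)·0.142857^1·0.857143^11 = 0.3145347
  k=2: C(12,2)·0.142857^2·0.857143^10 = 0.2883234
Total = 0.7601254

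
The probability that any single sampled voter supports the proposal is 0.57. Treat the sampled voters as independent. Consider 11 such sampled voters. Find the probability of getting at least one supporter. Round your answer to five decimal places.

0.99991

P(at least one) = 1 − P(none) = 1 − (1 − 0.57)^11
= 1 − 0.0000929 = 0.9999071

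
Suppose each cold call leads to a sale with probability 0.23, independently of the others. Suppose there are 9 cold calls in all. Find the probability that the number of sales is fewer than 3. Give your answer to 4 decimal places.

0.6566

X ~ Binomial(9, 0.23); P(X ≤ 2) = Σ C(9,k) p^k (1−p)^(9−k) over k:
  k=0: C(9,0)·0.23^0·0.77^9 = 0.095152
  k=1: C(9,1)·0.23^1·0.77^8 = 0.255797
  k=2: C(9,2)·0.23^2·0.77^7 = 0.305628
Total = 0.656577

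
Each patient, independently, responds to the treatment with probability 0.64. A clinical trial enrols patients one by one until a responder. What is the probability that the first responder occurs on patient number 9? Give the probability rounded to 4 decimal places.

0.0002

Geometric (trials to first success), p = 0.64.
P(Y = 9) = (1−p)^8 · p = 0.00028211 · 0.64 = 0.000181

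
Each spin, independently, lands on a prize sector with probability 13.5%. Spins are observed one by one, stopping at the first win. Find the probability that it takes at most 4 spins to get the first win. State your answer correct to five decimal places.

0.44016

Y = number of spins to the first success; geometric, p = 0.135.
P(Y ≤ 4) = 1 − (1−p)^4 = 1 − 0.5598407 = 0.4401593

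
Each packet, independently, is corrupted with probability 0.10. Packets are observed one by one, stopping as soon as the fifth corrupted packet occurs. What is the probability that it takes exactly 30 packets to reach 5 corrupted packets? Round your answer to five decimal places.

Y = trial on which the fifth success occurs; negative binomial, r=5, p=0.10.
P(Y=30) = C(29,4) · p^5 · (1−p)^25
= 23751 · 1e-05 · 0.07179 = 0.0170508

0.01705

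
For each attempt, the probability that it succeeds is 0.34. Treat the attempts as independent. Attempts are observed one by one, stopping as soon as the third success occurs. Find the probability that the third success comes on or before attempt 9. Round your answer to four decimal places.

0.6390

Finishing within 9 attempts ⇔ at least 3 successes in the first 9. With X ~ Binomial(9, 0.34), P(Y ≤ 9) = 1 − P(X ≤ 2).
  k=0: C(9,0)·0.34^0·0.66^9 = 0.023763
  k=1: C(9,1)·0.34^1·0.66^8 = 0.110172
  k=2: C(9,2)·0.34^2·0.66^7 = 0.227022
1 − 0.360957 = 0.639043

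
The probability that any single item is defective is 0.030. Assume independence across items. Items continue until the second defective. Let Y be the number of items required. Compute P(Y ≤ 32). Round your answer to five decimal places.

0.24927

Finishing within 32 items ⇔ at least 2 successes in the first 32. With X ~ Binomial(32, 0.03), P(Y ≤ 32) = 1 − P(X ≤ 1).
  k=0: C(32,0)·0.03^0·0.97^32 = 0.3773076
  k=1: C(32,1)·0.03^1·0.97^31 = 0.3734178
1 − 0.7507253 = 0.2492747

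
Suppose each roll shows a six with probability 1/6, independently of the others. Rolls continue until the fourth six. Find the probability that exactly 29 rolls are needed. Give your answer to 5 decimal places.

Y = trial on which the fourth success occurs; negative binomial, r=4, p=0.166667.
P(Y=29) = C(28,3) · p^4 · (1−p)^25
= 3276 · 0.0007716 · 0.010483 = 0.0264977

0.02650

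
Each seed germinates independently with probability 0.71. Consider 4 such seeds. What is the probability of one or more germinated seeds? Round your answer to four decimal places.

0.9929

P(at least one) = 1 − P(none) = 1 − (1 − 0.71)^4
= 1 − 0.007073 = 0.992927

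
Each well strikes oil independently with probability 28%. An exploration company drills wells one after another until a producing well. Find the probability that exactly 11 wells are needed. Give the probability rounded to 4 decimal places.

0.0105

Geometric (trials to first success), p = 0.28.
P(Y = 11) = (1−p)^10 · p = 0.037439 · 0.28 = 0.010483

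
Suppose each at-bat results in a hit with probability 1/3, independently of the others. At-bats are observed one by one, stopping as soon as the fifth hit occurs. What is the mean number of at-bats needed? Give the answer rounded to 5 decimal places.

15.00000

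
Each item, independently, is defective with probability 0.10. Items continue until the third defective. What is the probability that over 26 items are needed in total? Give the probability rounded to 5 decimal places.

Needing more than 26 items ⇔ fewer than 3 successes in the first 26. With X ~ Binomial(26, 0.10), P(Y > 26) = P(X ≤ 2).
  k=0: C(26,0)·0.10^0·0.90^26 = 0.0646108
  k=1: C(26,1)·0.10^1·0.90^25 = 0.1866535
  k=2: C(26,2)·0.10^2·0.90^24 = 0.2592409
P(X ≤ 2) = 0.5105052

0.51051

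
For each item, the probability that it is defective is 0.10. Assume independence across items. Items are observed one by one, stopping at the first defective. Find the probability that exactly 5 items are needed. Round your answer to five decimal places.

0.06561

Geometric (trials to first success), p = 0.10.
P(Y = 5) = (1−p)^4 · p = 0.6561 · 0.10 = 0.0656100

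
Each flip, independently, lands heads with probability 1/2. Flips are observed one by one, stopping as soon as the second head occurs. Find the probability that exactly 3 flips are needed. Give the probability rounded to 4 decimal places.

0.2500

Y = trial on which the second success occurs; negative binomial, r=2, p=0.50.
P(Y=3) = C(2,1) · p^2 · (1−p)^1
= 2 · 0.25 · 0.5 = 0.250000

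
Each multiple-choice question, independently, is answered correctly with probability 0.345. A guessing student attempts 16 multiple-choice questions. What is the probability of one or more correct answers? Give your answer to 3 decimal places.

0.999

P(at least one) = 1 − P(none) = 1 − (1 − 0.345)^16
= 1 − 0.00115 = 0.99885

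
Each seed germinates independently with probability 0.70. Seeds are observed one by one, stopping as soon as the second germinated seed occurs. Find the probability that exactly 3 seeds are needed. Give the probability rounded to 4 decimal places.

0.2940

Y = trial on which the second success occurs; negative binomial, r=2, p=0.70.
P(Y=3) = C(2,1) · p^2 · (1−p)^1
= 2 · 0.49 · 0.3 = 0.294000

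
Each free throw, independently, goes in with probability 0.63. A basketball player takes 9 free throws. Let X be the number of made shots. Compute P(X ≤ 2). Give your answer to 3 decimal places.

0.016

X ~ Binomial(9, 0.63); P(X ≤ 2) = Σ C(9,k) p^k (1−p)^(9−k) over k:
  k=0: C(9,0)·0.63^0·0.37^9 = 0.00013
  k=1: C(9,1)·0.63^1·0.37^8 = 0.00199
  k=2: C(9,2)·0.63^2·0.37^7 = 0.01356
Total = 0.01569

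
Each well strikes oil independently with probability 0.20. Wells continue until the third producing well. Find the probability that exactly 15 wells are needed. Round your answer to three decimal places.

0.050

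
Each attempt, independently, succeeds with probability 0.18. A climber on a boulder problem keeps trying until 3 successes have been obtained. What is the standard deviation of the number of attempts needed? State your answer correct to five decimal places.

Y = total attempts until the third success; negative binomial with r=3, p=0.18.
SD(Y) = √[r(1−p)/p²] = √(75.9259259) = 8.7135484

8.71355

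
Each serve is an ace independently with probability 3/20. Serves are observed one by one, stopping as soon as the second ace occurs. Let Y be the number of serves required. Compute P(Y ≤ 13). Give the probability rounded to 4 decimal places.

0.6017

Finishing within 13 serves ⇔ at least 2 successes in the first 13. With X ~ Binomial(13, 0.15), P(Y ≤ 13) = 1 − P(X ≤ 1).
  k=0: C(13,0)·0.15^0·0.85^13 = 0.120905
  k=1: C(13,1)·0.15^1·0.85^12 = 0.277371
1 − 0.398277 = 0.601723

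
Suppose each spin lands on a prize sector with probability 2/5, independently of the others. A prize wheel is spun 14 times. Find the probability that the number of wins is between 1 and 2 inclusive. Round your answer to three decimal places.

X ~ Binomial(14, 0.40); P(1 ≤ X ≤ 2) = Σ C(14,k) p^k (1−p)^(14−k) over k:
  k=1: C(14,1)·0.40^1·0.60^13 = 0.00731
  k=2: C(14,2)·0.40^2·0.60^12 = 0.03169
Total = 0.03901

0.039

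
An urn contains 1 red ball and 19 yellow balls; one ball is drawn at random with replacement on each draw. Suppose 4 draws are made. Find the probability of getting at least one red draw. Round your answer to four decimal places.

P(at least one) = 1 − P(none) = 1 − (1 − 0.05)^4
= 1 − 0.814506 = 0.185494

0.1855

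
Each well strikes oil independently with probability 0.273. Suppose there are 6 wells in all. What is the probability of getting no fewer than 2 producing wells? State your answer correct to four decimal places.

0.5197

X ~ Binomial(6, 0.273); P(X ≥ 2) = Σ C(6,k) p^k (1−p)^(6−k) over k:
  k=2: C(6,2)·0.273^2·0.727^4 = 0.312287
  k=3: C(6,3)·0.273^3·0.727^3 = 0.156358
  k=4: C(6,4)·0.273^4·0.727^2 = 0.044036
  k=5: C(6,5)·0.273^5·0.727^1 = 0.006615
  k=6: C(6,6)·0.273^6·0.727^0 = 0.000414
Total = 0.519710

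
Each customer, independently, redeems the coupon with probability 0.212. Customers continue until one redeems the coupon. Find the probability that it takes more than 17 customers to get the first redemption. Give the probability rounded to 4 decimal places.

0.0174

Y = number of customers to the first success; geometric, p = 0.212.
P(Y > 17) = P(first 17 all fail) = (1−p)^17 = 0.017416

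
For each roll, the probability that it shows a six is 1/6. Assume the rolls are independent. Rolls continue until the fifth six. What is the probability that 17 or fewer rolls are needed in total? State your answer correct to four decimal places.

Finishing within 17 rolls ⇔ at least 5 successes in the first 17. With X ~ Binomial(17, 0.166667), P(Y ≤ 17) = 1 − P(X ≤ 4).
  k=0: C(17,0)·0.166667^0·0.833333^17 = 0.045073
  k=1: C(17,1)·0.166667^1·0.833333^16 = 0.153249
  k=2: C(17,2)·0.166667^2·0.833333^15 = 0.245198
  k=3: C(17,3)·0.166667^3·0.833333^14 = 0.245198
  k=4: C(17,4)·0.166667^4·0.833333^13 = 0.171639
1 − 0.860358 = 0.139642

0.1396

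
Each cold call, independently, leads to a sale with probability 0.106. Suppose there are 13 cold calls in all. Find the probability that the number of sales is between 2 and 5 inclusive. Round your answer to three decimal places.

X ~ Binomial(13, 0.106); P(2 ≤ X ≤ 5) = Σ C(13,k) p^k (1−p)^(13−k) over k:
  k=2: C(13,2)·0.106^2·0.894^11 = 0.25552
  k=3: C(13,3)·0.106^3·0.894^10 = 0.11109
  k=4: C(13,4)·0.106^4·0.894^9 = 0.03293
  k=5: C(13,5)·0.106^5·0.894^8 = 0.00703
Total = 0.40656

0.407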